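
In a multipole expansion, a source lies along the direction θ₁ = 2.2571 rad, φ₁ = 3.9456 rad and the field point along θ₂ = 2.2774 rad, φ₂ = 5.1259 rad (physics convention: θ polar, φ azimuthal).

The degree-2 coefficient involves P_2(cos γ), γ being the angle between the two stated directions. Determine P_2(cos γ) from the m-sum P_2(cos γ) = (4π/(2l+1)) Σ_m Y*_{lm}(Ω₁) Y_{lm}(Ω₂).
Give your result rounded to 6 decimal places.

Addition theorem: P_2(cos γ) = (4π/5) Σ_m Y*_{lm}(Ω₁) Y_{lm}(Ω₂), m = −2…2:
  term(m=-2) = -0.036685-0.036363i   from Y*(Ω₁)=-0.008602+0.231005i, Y(Ω₂)=-0.151290+0.164439i
  term(m=-1) = +0.054994-0.133598i   from Y*(Ω₁)=+0.262761+0.272727i, Y(Ω₂)=-0.153292-0.349334i
  term(m=+0) = +0.005387+0.000000i   from Y*(Ω₁)=+0.064548-0.000000i, Y(Ω₂)=+0.083451+0.000000i
  term(m=+1) = +0.054994+0.133598i   from Y*(Ω₁)=-0.262761+0.272727i, Y(Ω₂)=+0.153292-0.349334i
  term(m=+2) = -0.036685+0.036363i   from Y*(Ω₁)=-0.008602-0.231005i, Y(Ω₂)=-0.151290-0.164439i
Accumulated sum +0.042004+0.000000i; after 4π/(2l+1) scaling, +0.105568+0.000000i ⇒ P_2 = 0.105568

0.105568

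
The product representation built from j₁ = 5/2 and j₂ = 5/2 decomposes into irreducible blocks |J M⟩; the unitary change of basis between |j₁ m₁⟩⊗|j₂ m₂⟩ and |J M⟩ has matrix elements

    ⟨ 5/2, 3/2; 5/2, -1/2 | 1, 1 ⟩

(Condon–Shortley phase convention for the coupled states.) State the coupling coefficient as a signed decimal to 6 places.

j₁+j₂−J=4  J+j₁−j₂=1  J−j₁+j₂=1  j₁+j₂+J+1=7
(j₁±m₁, j₂±m₂, J±M) = (4,1,2,3,2,0)
P² = 288/35
sum k=1..1:
  [1] −1/6 = -1/6
S = -1/6
C² = P²·S² = 8/35 ; C = -0.478091

−√(8/35) ≈ -0.478091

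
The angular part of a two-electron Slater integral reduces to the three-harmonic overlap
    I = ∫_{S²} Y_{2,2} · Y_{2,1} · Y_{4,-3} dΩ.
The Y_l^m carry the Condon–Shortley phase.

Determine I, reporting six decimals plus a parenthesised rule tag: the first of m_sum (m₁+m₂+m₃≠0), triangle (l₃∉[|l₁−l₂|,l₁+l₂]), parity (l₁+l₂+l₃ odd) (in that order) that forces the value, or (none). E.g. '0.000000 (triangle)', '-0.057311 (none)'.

Rules hold: Σm=0, L=8 even, 0≤4≤4.
N = 5·5·9 = 225
Δ = 0!·4!·4!/9! = 1/630
Racah Σ t=0..0: t=0:+1/16 = 1/16
⇒ 3j(2 2 4; 0 0 0)² = 2/35, sgn +1
Racah Σ t=0..0: t=0:+1/144 = 1/144
⇒ 3j(2 2 4; 2 1 -3)² = 1/18, sgn -1
4πI² = N·(3j₀)²·(3jₘ)² = 5/7
I = -1·√(0.714286/4π) = -0.23841361
No selection rule forces the value: the integral is nonzero (none).

-0.238414 (none)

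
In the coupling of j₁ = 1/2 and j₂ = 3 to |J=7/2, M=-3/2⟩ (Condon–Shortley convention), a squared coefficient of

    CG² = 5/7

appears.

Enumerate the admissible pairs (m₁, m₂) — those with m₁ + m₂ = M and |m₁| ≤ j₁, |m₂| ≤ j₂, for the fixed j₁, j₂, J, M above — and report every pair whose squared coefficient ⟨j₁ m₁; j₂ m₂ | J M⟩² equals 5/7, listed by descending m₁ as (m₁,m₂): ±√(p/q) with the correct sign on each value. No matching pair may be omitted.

Admissible pairs with m₁+m₂ = M = -3/2: (-1/2,-1), (1/2,-2)
  (m₁,m₂)=(1/2,-2): CG² = 2/7, CG = +√(2/7)
  (m₁,m₂)=(-1/2,-1): CG² = 5/7, CG = +√(5/7)   ← matches the target
Pairs with CG² = 5/7: (-1/2,-1): +√(5/7)

(-1/2,-1): +√(5/7)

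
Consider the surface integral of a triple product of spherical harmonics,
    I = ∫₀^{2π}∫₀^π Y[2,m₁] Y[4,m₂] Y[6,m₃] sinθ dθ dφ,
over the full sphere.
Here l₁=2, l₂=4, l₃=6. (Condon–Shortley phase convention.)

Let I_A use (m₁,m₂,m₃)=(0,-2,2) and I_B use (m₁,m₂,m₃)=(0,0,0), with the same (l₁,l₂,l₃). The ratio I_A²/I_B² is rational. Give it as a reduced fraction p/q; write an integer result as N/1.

56/75

Same 2,4,6: normalisation and zero-m 3j drop out of the ratio.
A: Δ: 0! 4! 8! / 13! → 1/6435; sum: t=0:+1/5760 = 1/5760; 3j²(2 4 6; 0 -2 2) = Δ·Π!·Σ² = 56/2145  (sign +1)
B: Δ: 0! 4! 8! / 13! → 1/6435; sum: t=0:+1/2304 = 1/2304; 3j²(2 4 6; 0 0 0) = Δ·Π!·Σ² = 5/143  (sign +1)
I_A²/I_B² = (56/2145)/(5/143) = 56/75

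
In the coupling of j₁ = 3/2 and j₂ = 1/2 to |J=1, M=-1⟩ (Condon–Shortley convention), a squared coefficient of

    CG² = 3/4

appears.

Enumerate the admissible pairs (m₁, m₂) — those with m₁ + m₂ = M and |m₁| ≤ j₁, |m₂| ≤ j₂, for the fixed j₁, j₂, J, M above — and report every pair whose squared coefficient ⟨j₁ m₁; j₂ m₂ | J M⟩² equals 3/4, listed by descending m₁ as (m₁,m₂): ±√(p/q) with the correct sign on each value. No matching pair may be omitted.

(-3/2,1/2): −√(3/4)

Admissible pairs with m₁+m₂ = M = -1: (-3/2,1/2), (-1/2,-1/2)
  (m₁,m₂)=(-1/2,-1/2): CG² = 1/4, CG = +√(1/4)
  (m₁,m₂)=(-3/2,1/2): CG² = 3/4, CG = −√(3/4)   ← matches the target
Pairs with CG² = 3/4: (-3/2,1/2): −√(3/4)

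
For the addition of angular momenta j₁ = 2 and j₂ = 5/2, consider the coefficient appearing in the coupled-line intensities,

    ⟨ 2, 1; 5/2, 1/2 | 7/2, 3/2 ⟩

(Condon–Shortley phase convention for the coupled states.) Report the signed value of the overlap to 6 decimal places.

+√(2/21) = +0.308607

j₁+j₂−J=1  J+j₁−j₂=3  J−j₁+j₂=4  j₁+j₂+J+1=9
(j₁±m₁, j₂±m₂, J±M) = (3,1,3,2,5,2)
P² = 384/7
sum k=0..1:
  [0] +1/12 = 1/12
  [1] −1/24 = -1/24
S = 1/24
C² = P²·S² = 2/21 ; C = +0.308607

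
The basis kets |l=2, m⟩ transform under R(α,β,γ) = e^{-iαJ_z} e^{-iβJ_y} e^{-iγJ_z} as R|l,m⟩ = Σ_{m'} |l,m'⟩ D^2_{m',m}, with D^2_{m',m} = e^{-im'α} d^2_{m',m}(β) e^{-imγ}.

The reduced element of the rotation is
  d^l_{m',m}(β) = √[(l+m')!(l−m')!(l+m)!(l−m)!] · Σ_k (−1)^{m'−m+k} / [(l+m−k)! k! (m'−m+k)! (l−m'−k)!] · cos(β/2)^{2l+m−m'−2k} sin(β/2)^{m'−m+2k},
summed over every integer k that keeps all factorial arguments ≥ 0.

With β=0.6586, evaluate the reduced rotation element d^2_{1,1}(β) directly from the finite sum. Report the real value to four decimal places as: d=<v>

d^2_{1,1}(β=0.6586) via the finite sum:
Half-angle: c=0.946269, s=0.323381. N=√(6·1·6·1)=6.000000
The bounds max(0,m−m')=0 and min(l+m,l−m')=1 give 2 terms
  k=0: (−1)^0·6.0000/(6)·0.9463^4·0.3234^0 = +0.801786
  k=1: (−1)^1·6.0000/(2)·0.9463^2·0.3234^2 = -0.280917
d^2_{1,1}(0.6586) = +0.801786 -0.280917 = +0.520868

d=0.5209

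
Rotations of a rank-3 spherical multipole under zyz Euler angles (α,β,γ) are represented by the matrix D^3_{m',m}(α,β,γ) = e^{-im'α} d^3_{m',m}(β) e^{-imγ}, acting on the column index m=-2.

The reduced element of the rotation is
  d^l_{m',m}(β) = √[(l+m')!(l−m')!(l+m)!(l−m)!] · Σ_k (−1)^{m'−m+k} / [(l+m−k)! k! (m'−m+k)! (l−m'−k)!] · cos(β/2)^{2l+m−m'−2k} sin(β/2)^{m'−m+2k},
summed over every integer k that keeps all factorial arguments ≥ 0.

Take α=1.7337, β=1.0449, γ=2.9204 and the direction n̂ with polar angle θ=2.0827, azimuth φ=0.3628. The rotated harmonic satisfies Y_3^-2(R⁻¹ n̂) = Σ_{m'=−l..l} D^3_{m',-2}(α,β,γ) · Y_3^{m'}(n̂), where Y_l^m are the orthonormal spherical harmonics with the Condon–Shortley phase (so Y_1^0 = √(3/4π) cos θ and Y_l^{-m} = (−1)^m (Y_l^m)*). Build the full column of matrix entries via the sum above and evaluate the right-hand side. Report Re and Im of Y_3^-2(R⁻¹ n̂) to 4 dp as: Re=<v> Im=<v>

Re=0.0050 Im=-0.0972

Need the full column D^3_{m',-2} for m'=−3..3 at α=1.7337, β=1.0449, γ=2.9204.
cos(β/2)=0.866599, sin(β/2)=0.499005
d^3_{-3,-2}: single k=1 term ⇒ +0.597409;  D = +0.027666-0.596768i
d^3_{-2,-2}: k∈[0..1] ⇒ +0.423555 -0.702187 = -0.278632;  D = +0.276741-0.032409i
d^3_{-1,-2}: k∈[0..1] ⇒ -0.771252 +0.511445 = -0.259807;  D = -0.071670-0.249726i
d^3_{0,-2}: k∈[0..1] ⇒ +0.769207 -0.255045 = +0.514162;  D = +0.464666-0.220111i
d^3_{1,-2}: k∈[0..1] ⇒ -0.511445 +0.084789 = -0.426656;  D = +0.242767+0.350855i
d^3_{2,-2}: k∈[0..1] ⇒ +0.232823 -0.015439 = +0.217383;  D = -0.156335+0.151046i
d^3_{3,-2}: single k=0 term ⇒ -0.065678;  D = -0.052692-0.039207i
Y_3^{m'}(θ=2.0827,φ=0.3628) and Σ D·Y over m':
  (+0.0277-0.5968i)·(+0.1283-0.2449i)  (+0.2767-0.0324i)·(-0.2846+0.2525i)  (-0.0717-0.2497i)·(+0.0526-0.0200i)  (+0.4647-0.2201i)·(+0.3291+0.0000i)  (+0.2428+0.3509i)·(-0.0526-0.0200i)  (-0.1563+0.1510i)·(-0.2846-0.2525i)  (-0.0527-0.0392i)·(-0.1283-0.2449i)
Y_3^-2(R⁻¹ n̂) = +0.004986-0.097249i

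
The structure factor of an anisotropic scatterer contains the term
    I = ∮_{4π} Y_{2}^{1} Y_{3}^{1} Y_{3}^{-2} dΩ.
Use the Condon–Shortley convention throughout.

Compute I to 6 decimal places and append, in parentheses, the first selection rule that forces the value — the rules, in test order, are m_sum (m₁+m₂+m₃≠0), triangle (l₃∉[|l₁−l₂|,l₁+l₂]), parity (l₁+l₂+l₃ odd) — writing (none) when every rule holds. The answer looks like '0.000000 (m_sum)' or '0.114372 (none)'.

m-sum 0 ✓  L=8 even ✓  1≤3≤5 ✓
Π(2lᵢ+1) = 5×7×7 = 245
triangle coeff Δ(2,3,3) = 1/3780
Σ_t [0,2]: t=0:+1/24 t=1:−1/4 t=2:+1/24 = -1/6
(3j)²=4/105 [(2 3 3; 0 0 0)], sign=+1
Σ_t [0,1]: t=0:+1/48 t=1:−1/12 = -1/16
(3j)²=1/28 [(2 3 3; 1 1 -2)], sign=+1
⇒ 4πI² = 1/3
I = (+1)√(1/3/(4π)) = 0.16286750
No selection rule forces the value: the integral is nonzero (none).

0.162868 (none)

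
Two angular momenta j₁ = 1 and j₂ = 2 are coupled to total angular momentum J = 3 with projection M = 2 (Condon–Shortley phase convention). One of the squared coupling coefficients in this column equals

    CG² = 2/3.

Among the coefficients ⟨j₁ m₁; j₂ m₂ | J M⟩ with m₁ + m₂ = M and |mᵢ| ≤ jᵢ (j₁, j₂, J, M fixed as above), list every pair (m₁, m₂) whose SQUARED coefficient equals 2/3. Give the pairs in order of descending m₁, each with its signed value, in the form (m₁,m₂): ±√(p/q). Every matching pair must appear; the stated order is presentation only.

(1,1): +√(2/3)

Admissible pairs with m₁+m₂ = M = 2: (0,2), (1,1)
  (m₁,m₂)=(1,1): CG² = 2/3, CG = +√(2/3)   ← matches the target
  (m₁,m₂)=(0,2): CG² = 1/3, CG = +√(1/3)
Pairs with CG² = 2/3: (1,1): +√(2/3)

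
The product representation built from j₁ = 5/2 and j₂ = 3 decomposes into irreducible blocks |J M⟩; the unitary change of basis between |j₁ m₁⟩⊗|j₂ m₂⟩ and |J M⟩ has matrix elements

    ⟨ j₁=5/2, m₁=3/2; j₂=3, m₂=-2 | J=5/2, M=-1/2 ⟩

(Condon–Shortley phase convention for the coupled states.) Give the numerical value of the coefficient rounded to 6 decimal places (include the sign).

√[6·3!2!3!/9! · 4!1!1!5!2!3!] = √(288/7)
  +(−1)^0/∏(0,3,1,1,1,2)! = 1/12  (running 1/12)
  +(−1)^1/∏(1,2,0,0,2,3)! = -1/24  (running 1/24)
⟨..|..⟩ = √(288/7)·(1/24) = +0.267261

+0.267261  (= +√(1/14))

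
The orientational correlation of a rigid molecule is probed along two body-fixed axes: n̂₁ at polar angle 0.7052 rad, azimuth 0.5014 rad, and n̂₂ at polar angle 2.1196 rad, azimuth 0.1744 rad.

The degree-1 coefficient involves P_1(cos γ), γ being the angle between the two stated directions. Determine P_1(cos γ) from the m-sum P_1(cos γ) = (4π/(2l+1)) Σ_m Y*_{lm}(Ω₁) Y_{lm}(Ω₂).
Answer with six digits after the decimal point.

0.126456

Summing Y*_{l m}(θ₁,φ₁)·Y_{l m}(θ₂,φ₂) over m ∈ [−1, 1]; prefactor 4π/(2·1+1) = 4.188790:
  [-1]  conj(Y_{1,-1})(Ω₁) = (0.196379, 0.107640) ; Y_{1,-1}(Ω₂) = (0.290287, -0.051146) ; Δ = (0.062512, 0.021202)
  [+0]  conj(Y_{1,0})(Ω₁) = (0.372062, -0.000000) ; Y_{1,0}(Ω₂) = (-0.254888, 0.000000) ; Δ = (-0.094834, 0.000000)
  [+1]  conj(Y_{1,1})(Ω₁) = (-0.196379, 0.107640) ; Y_{1,1}(Ω₂) = (-0.290287, -0.051146) ; Δ = (0.062512, -0.021202)
Accumulated sum (0.030189, 0.000000); after 4π/(2l+1) scaling, (0.126456, 0.000000) ⇒ P_1 = 0.126456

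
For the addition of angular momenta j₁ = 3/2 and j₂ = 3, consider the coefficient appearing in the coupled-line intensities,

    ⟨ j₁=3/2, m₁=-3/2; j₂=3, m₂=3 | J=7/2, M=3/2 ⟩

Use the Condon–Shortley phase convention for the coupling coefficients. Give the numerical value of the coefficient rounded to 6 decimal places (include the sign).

-0.308607  (= −√(2/21))

j₁+j₂−J=1  J+j₁−j₂=2  J−j₁+j₂=5  j₁+j₂+J+1=9
(j₁±m₁, j₂±m₂, J±M) = (0,3,6,0,5,2)
P² = 38400/7
sum k=1..1:
  [1] −1/240 = -1/240
S = -1/240
C² = P²·S² = 2/21 ; C = -0.308607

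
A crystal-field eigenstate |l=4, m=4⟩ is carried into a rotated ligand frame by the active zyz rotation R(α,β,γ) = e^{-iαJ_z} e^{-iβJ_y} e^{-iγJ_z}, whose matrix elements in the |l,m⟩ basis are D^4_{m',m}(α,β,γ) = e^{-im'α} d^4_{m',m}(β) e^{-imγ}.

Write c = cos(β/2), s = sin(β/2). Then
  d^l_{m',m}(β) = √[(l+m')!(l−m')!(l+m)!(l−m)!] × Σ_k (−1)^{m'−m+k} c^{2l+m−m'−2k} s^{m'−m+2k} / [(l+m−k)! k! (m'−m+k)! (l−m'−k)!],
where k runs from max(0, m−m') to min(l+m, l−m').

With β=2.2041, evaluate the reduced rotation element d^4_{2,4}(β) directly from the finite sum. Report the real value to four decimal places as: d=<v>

d^4_{2,4}(β=2.2041) via the finite sum:
With c≡cos(β/2)=0.451768 and s≡sin(β/2)=0.892135, N=[720·2·40320·1]^{1/2}=7619.763776
The bounds max(0,m−m')=2 and min(l+m,l−m')=2 give 1 term
  k=2: (−1)^0·7619.7638/(1440)·0.4518^6·0.8921^2 = +0.035804
d^4_{2,4}(2.2041) = +0.035804

d=0.0358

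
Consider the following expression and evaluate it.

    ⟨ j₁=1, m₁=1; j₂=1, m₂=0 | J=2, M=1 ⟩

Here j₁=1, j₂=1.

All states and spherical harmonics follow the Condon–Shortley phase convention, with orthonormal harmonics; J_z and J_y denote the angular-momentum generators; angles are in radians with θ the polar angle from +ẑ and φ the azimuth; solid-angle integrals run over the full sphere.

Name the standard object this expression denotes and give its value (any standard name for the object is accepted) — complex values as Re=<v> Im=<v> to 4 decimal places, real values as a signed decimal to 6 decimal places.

This is a Clebsch–Gordan (vector-coupling) coefficient.
triangle: 0!*2!*2!/5! = 4/120
(j±m)!: 2!*0!*1!*1!*3!*1! = 12
prefactor² = (2J+1)*Δ*N² = 2
  k=0: +1/(0!*0!*0!*1!*2!*1!) = 1/2
Σ = 1/2  ⇒  CG² = 2*(1/2)² = 1/2
CG = +√(1/2) = +0.707107

Clebsch–Gordan coefficient, +√(1/2) ≈ +0.707107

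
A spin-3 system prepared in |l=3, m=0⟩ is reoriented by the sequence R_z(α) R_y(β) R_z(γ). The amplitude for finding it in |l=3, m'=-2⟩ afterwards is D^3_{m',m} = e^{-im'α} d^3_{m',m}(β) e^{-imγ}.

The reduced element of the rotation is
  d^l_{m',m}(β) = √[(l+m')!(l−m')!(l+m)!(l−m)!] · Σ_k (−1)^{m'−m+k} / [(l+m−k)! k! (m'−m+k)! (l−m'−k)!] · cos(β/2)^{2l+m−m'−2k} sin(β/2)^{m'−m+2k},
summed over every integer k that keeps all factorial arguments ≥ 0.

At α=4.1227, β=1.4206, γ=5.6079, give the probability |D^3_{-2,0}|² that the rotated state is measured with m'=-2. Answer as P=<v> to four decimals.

First d^3_{-2,0}(β=1.4206), then the phase factors e^{-i(-2)α} and e^{-i(0)γ}:
c=cos(1.420600/2)=0.758166, s=sin(1.420600/2)=0.652061; N=√[1·120·6·6]=65.726707
The bounds max(0,m−m')=2 and min(l+m,l−m')=3 give 2 terms
  k=2: (−1)^0·65.7267/(12)·0.7582^4·0.6521^2 = +0.769476
  k=3: (−1)^1·65.7267/(12)·0.7582^2·0.6521^4 = -0.569171
d^3_{-2,0}(1.4206) = +0.769476 -0.569171 = +0.200305
|D^3_{-2,0}|² = |d^3_{-2,0}(β)|² = (+0.200305)² = 0.040122 (the z-rotation phases have unit modulus)

P=0.0401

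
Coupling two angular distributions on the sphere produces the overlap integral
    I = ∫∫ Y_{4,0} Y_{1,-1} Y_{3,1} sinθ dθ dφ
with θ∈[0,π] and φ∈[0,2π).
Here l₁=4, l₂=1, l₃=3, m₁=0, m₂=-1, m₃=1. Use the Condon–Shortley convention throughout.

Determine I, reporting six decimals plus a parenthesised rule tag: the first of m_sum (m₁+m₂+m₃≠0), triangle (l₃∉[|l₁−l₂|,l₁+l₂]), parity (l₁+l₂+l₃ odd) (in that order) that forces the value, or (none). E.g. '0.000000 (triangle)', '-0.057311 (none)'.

m-sum 0 ✓  L=8 even ✓  3≤3≤5 ✓
Π(2lᵢ+1) = 9×3×7 = 189
triangle coeff Δ(4,1,3) = 1/252
Σ_t [1,1]: t=1:−1/36 = -1/36
(3j)²=4/63 [(4 1 3; 0 0 0)], sign=+1
Σ_t [0,0]: t=0:+1/96 = 1/96
(3j)²=1/42 [(4 1 3; 0 -1 1)], sign=+1
⇒ 4πI² = 2/7
I = (+1)√(2/7/(4π)) = 0.15078601
No selection rule forces the value: the integral is nonzero (none).

0.150786 (none)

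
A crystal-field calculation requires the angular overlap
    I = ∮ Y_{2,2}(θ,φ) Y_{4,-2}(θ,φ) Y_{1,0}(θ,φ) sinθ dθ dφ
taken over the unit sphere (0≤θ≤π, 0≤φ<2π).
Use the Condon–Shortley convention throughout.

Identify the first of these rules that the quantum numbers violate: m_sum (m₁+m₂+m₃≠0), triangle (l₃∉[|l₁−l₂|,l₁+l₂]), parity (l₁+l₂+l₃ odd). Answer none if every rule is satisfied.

triangle

azimuthal sum: 2 − 2 + 0 = 0  ✓
l₃ must lie in [2,6]; have l₃=1  ✗
L = 2 + 4 + 1 = 7 (odd)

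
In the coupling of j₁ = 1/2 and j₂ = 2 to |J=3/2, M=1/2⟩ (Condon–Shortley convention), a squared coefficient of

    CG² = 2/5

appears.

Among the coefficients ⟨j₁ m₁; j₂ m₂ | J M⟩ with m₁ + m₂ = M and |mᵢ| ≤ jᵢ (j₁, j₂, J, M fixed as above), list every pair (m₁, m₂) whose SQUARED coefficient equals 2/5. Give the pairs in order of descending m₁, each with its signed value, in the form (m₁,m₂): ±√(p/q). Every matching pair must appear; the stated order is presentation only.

(1/2,0): +√(2/5)

Admissible pairs with m₁+m₂ = M = 1/2: (-1/2,1), (1/2,0)
  (m₁,m₂)=(1/2,0): CG² = 2/5, CG = +√(2/5)   ← matches the target
  (m₁,m₂)=(-1/2,1): CG² = 3/5, CG = −√(3/5)
Pairs with CG² = 2/5: (1/2,0): +√(2/5)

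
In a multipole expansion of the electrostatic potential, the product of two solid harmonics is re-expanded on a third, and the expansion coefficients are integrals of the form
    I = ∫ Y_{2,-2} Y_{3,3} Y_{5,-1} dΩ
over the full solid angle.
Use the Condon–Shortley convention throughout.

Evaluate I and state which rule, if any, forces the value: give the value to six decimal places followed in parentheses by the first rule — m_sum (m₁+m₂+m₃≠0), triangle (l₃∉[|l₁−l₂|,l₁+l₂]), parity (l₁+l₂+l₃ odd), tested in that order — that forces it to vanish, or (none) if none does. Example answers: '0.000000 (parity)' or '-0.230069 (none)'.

-0.023961 (none)

Rules hold: Σm=0, L=10 even, 1≤5≤5.
N = 5·7·11 = 385
Δ = 0!·4!·6!/11! = 1/2310
Racah Σ t=0..0: t=0:+1/144 = 1/144
⇒ 3j(2 3 5; 0 0 0)² = 10/231, sgn -1
Racah Σ t=0..0: t=0:+1/17280 = 1/17280
⇒ 3j(2 3 5; -2 3 -1)² = 1/2310, sgn +1
4πI² = N·(3j₀)²·(3jₘ)² = 5/693
I = -1·√(0.00721501/4π) = -0.02396147
No selection rule forces the value: the integral is nonzero (none).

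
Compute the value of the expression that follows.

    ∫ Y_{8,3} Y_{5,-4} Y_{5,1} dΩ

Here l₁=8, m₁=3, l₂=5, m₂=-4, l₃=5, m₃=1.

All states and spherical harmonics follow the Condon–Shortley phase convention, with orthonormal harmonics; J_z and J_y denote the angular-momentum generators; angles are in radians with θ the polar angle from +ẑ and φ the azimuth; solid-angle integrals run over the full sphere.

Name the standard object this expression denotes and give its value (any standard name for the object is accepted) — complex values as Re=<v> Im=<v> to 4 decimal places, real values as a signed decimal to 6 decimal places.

This is a Gaunt coefficient — the integral of a triple product of spherical harmonics over the sphere.
Rules hold: Σm=0, L=18 even, 3≤5≤13.
N = 17·11·11 = 2057
Δ = 8!·8!·2!/19! = 1/37413090
Racah Σ t=3..5: t=3:−1/1036800 t=4:+1/331776 t=5:−1/1036800 = 1/921600
⇒ 3j(8 5 5; 0 0 0)² = 490/46189, sgn -1
Racah Σ t=0..1: t=0:+1/29030400 t=1:−1/5806080 = -1/7257600
⇒ 3j(8 5 5; 3 -4 1)² = 64/4199, sgn -1
4πI² = N·(3j₀)²·(3jₘ)² = 344960/1037153
I = +1·√(0.332603/4π) = 0.16268894

Gaunt coefficient, +0.162689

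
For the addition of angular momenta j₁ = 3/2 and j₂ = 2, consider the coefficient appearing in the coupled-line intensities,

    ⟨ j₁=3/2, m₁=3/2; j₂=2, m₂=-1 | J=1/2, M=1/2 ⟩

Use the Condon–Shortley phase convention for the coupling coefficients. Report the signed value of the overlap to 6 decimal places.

+0.316228  (= +√(1/10))

√[2·3!0!1!/5! · 3!0!1!3!1!0!] = √(18/5)
  +(−1)^0/∏(0,3,0,1,0,0)! = 1/6  (running 1/6)
⟨..|..⟩ = √(18/5)·(1/6) = +0.316228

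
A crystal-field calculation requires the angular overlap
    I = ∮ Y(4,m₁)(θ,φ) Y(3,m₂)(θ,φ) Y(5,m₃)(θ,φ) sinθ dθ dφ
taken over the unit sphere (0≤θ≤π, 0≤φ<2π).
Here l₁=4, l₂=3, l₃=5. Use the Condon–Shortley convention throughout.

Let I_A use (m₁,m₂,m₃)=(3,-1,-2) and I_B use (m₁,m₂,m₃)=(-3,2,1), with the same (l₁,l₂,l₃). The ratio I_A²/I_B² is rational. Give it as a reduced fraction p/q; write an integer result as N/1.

Same 4,3,5: normalisation and zero-m 3j drop out of the ratio.
A: Δ: 2! 6! 4! / 13! → 1/180180; sum: t=0:+1/960 t=1:−1/4320 = 7/8640; 3j²(4 3 5; 3 -1 -2) = Δ·Π!·Σ² = 343/12870  (sign -1)
B: Δ: 2! 6! 4! / 13! → 1/180180; sum: t=1:−1/17280 t=2:+1/1440 = 11/17280; 3j²(4 3 5; -3 2 1) = Δ·Π!·Σ² = 11/468  (sign +1)
I_A²/I_B² = (343/12870)/(11/468) = 686/605

686/605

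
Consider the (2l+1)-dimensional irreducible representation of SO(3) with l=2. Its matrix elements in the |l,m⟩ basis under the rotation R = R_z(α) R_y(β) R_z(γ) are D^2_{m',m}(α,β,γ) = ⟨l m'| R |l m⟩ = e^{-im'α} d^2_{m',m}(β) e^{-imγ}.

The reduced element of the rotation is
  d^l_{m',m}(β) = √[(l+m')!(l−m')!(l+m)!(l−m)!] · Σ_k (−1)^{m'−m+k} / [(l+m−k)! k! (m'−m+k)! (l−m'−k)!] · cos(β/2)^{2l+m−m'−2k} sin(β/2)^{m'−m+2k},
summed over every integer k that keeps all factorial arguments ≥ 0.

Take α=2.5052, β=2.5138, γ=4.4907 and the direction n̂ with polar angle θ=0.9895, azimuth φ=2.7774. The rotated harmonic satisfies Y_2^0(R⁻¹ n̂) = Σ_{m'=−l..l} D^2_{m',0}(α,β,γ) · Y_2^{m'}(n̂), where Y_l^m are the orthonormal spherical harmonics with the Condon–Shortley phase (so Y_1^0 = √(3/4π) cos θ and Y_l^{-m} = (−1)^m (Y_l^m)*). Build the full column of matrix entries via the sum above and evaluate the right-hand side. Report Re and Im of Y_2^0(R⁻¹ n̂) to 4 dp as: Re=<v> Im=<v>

Re=-0.3146 Im=0.0000

Need the full column D^2_{m',0} for m'=−2..2 at α=2.5052, β=2.5138, γ=4.4907.
cos(β/2)=0.308767, sin(β/2)=0.951138
d^2_{-2,0}: single k=2 term ⇒ +0.211263;  D = +0.062031-0.201951i
d^2_{-1,0}: k∈[1..2] ⇒ +0.068582 -0.650784 = -0.582201;  D = +0.468233-0.346001i
d^2_{0,0}: k∈[0..2] ⇒ +0.009089 -0.344991 +0.818415 = +0.482513;  D = +0.482513+0.000000i
d^2_{1,0}: k∈[0..1] ⇒ -0.068582 +0.650784 = +0.582201;  D = -0.468233-0.346001i
d^2_{2,0}: single k=0 term ⇒ +0.211263;  D = +0.062031+0.201951i
Y_2^{m'}(θ=0.9895,φ=2.7774) and Σ D·Y over m':
  (+0.0620-0.2020i)·(+0.2013+0.1796i)  (+0.4682-0.3460i)·(-0.3313-0.1263i)  (+0.4825+0.0000i)·(-0.0301+0.0000i)  (-0.4682-0.3460i)·(+0.3313-0.1263i)  (+0.0620+0.2020i)·(+0.2013-0.1796i)
Y_2^0(R⁻¹ n̂) = -0.314628+0.000000i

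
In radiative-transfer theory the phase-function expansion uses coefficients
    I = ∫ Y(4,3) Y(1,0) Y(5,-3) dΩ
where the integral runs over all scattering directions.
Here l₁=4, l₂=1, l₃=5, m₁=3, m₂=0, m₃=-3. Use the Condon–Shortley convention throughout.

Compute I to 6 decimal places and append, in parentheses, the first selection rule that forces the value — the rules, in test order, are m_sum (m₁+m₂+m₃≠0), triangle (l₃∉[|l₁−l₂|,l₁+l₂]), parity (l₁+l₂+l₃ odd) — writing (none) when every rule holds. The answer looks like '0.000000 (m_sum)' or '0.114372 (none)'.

-0.196426 (none)

Rules hold: Σm=0, L=10 even, 3≤5≤5.
N = 9·3·11 = 297
Δ = 0!·8!·2!/11! = 1/495
Racah Σ t=0..0: t=0:+1/576 = 1/576
⇒ 3j(4 1 5; 0 0 0)² = 5/99, sgn -1
Racah Σ t=0..0: t=0:+1/5040 = 1/5040
⇒ 3j(4 1 5; 3 0 -3)² = 16/495, sgn +1
4πI² = N·(3j₀)²·(3jₘ)² = 16/33
I = -1·√(0.484848/4π) = -0.19642560
No selection rule forces the value: the integral is nonzero (none).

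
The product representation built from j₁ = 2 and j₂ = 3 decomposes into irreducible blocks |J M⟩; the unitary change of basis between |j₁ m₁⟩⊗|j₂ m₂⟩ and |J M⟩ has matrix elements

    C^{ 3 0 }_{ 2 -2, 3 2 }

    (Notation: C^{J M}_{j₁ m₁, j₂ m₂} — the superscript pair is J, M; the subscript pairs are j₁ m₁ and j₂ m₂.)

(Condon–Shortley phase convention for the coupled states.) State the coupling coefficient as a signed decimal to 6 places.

triangle: 2!×2!×4!/9! = 96/362880
(j±m)!: 0!×4!×5!×1!×3!×3! = 103680
prefactor² = (2J+1)×Δ×N² = 192
  k=2: +1/(2!×0!×2!×3!×0!×1!) = 1/24
Σ = 1/24  ⇒  CG² = 192×(1/24)² = 1/3
CG = +√(1/3) = +0.577350

+0.577350  (= +√(1/3))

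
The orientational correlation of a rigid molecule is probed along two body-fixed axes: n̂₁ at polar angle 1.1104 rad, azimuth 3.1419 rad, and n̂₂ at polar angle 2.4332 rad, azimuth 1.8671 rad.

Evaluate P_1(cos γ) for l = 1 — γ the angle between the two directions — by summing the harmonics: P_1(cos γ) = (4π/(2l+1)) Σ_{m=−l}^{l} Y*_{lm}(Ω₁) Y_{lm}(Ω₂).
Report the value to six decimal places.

Summing Y*_{l m}(θ₁,φ₁)·Y_{l m}(θ₂,φ₂) over m ∈ [−1, 1]; prefactor 4π/(2·1+1) = 4.188790:
  term(m=-1) = +0.020295+0.066549i   from Y*(Ω₁)=-0.309520-0.000095i, Y(Ω₂)=-0.065634-0.214988i
  term(m=+0) = -0.080550+0.000000i   from Y*(Ω₁)=+0.217088-0.000000i, Y(Ω₂)=-0.371049+0.000000i
  term(m=+1) = +0.020295-0.066549i   from Y*(Ω₁)=+0.309520-0.000095i, Y(Ω₂)=+0.065634-0.214988i
Accumulated sum -0.039961+0.000000i; after 4π/(2l+1) scaling, -0.167389+0.000000i ⇒ P_1 = -0.167389

-0.167389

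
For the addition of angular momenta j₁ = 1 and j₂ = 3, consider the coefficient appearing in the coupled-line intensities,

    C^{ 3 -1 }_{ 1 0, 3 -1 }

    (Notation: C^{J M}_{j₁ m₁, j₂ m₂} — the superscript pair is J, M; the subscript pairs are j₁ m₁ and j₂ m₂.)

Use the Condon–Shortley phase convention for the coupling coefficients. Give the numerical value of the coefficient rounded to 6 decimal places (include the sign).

+√(1/12) = +0.288675

j₁+j₂−J=1  J+j₁−j₂=1  J−j₁+j₂=5  j₁+j₂+J+1=8
(j₁±m₁, j₂±m₂, J±M) = (1,1,2,4,2,4)
P² = 48
sum k=0..1:
  [0] +1/12 = 1/12
  [1] −1/24 = -1/24
S = 1/24
C² = P²·S² = 1/12 ; C = +0.288675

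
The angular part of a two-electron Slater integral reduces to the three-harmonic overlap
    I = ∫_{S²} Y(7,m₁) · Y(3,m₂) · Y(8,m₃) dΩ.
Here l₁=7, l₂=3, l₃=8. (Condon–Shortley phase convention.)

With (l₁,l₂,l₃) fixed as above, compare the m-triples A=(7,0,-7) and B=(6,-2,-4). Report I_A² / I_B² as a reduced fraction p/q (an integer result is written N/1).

Shared (l₁,l₂,l₃)=(7,3,8): N and (l;000)² cancel in I_A²/I_B².
A: Δ = 2!·12!·4!/19! = 1/5290740; Racah Σ t=0..0: t=0:+1/5748019200 = 1/5748019200; ⇒ 3j(7 3 8; 7 0 -7)² = 91/3876, sgn -1
B: Δ = 2!·12!·4!/19! = 1/5290740; Racah Σ t=0..1: t=0:+1/479001600 t=1:−1/11496038400 = 23/11496038400; ⇒ 3j(7 3 8; 6 -2 -4)² = 529/81396, sgn +1
I_A²/I_B² = (91/3876)/(529/81396) = 1911/529

1911/529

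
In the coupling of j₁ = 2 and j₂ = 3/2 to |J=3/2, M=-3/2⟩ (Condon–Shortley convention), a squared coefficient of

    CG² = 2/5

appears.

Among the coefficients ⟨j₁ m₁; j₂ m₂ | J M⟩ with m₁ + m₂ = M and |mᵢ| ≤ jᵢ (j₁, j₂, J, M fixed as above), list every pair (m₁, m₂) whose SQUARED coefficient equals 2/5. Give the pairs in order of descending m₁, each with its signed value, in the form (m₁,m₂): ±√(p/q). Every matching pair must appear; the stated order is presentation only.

(-1,-1/2): −√(2/5); (-2,1/2): +√(2/5)

Admissible pairs with m₁+m₂ = M = -3/2: (-2,1/2), (-1,-1/2), (0,-3/2)
  (m₁,m₂)=(0,-3/2): CG² = 1/5, CG = +√(1/5)
  (m₁,m₂)=(-1,-1/2): CG² = 2/5, CG = −√(2/5)   ← matches the target
  (m₁,m₂)=(-2,1/2): CG² = 2/5, CG = +√(2/5)   ← matches the target
Pairs with CG² = 2/5: (-1,-1/2): −√(2/5); (-2,1/2): +√(2/5)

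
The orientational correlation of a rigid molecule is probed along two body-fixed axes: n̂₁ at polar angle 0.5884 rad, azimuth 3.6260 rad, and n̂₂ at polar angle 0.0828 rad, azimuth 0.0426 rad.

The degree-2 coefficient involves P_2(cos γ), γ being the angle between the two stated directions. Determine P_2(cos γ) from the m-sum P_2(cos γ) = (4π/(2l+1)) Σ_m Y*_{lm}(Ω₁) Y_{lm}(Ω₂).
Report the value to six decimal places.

0.430196

Summing Y*_{l m}(θ₁,φ₁)·Y_{l m}(θ₂,φ₂) over m ∈ [−2, 2]; prefactor 4π/(2·2+1) = 2.513274:
  m=-2: Y*=(0.067384, 0.098078)  Y=(0.002633, -0.000225)  product (0.000199, 0.000243)
  m=-1: Y*=(-0.315643, -0.166100)  Y=(0.063617, -0.002712)  product (-0.020531, -0.009711)
  m=+0: Y*=(0.339305, -0.000000)  Y=(0.624311, 0.000000)  product (0.211832, 0.000000)
  m=+1: Y*=(0.315643, -0.166100)  Y=(-0.063617, -0.002712)  product (-0.020531, 0.009711)
  m=+2: Y*=(0.067384, -0.098078)  Y=(0.002633, 0.000225)  product (0.000199, -0.000243)
Total Σ_m = (0.171169, 0.000000). Multiply by 2.513274: (0.430196, 0.000000). P_2(cos γ) = 0.430196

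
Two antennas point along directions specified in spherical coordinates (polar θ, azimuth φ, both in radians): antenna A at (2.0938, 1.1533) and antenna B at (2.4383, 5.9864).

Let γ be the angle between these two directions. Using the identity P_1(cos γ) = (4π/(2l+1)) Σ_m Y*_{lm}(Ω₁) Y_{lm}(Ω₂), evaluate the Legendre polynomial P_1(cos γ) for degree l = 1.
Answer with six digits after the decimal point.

0.448433

Addition theorem: P_1(cos γ) = (4π/3) Σ_m Y*_{lm}(Ω₁) Y_{lm}(Ω₂), m = −1…1:
  [-1]  conj(Y_{1,-1})(Ω₁) = 0.12136 + 0.27360j ; Y_{1,-1}(Ω₂) = 0.21367 + 0.06535j ; Δ = 0.00805 + 0.06639j
  [+0]  conj(Y_{1,0})(Ω₁) = -0.24405 + 0.00000j ; Y_{1,0}(Ω₂) = -0.37267 + 0.00000j ; Δ = 0.09095 + 0.00000j
  [+1]  conj(Y_{1,1})(Ω₁) = -0.12136 + 0.27360j ; Y_{1,1}(Ω₂) = -0.21367 + 0.06535j ; Δ = 0.00805 - 0.06639j
Total Σ_m = 0.10706 + 0.00000j. Multiply by 4.188790: 0.44843 + 0.00000j. P_1(cos γ) = 0.448433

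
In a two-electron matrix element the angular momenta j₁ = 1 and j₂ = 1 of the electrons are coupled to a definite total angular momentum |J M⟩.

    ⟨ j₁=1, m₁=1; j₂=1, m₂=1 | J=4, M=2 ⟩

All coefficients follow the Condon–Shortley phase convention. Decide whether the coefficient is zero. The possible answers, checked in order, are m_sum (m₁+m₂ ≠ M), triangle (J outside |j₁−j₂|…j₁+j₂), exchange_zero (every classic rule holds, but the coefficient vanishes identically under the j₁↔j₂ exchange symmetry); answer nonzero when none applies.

triangle

m-sum: m₁+m₂ = 1+1 = 2, M = 2  ✓
triangle: need |j₁−j₂| ≤ J ≤ j₁+j₂, i.e. J ∈ [0, 2]; J = 4 is outside ✗ ⇒ coefficient is 0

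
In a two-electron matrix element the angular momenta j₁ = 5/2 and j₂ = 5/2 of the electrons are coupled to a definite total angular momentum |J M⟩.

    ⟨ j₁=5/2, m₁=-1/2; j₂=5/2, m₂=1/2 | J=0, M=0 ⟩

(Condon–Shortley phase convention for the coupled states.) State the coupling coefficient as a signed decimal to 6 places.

−√(1/6) ≈ -0.408248

j₁+j₂−J=5  J+j₁−j₂=0  J−j₁+j₂=0  j₁+j₂+J+1=6
(j₁±m₁, j₂±m₂, J±M) = (2,3,3,2,0,0)
P² = 24
sum k=3..3:
  [3] −1/12 = -1/12
S = -1/12
C² = P²·S² = 1/6 ; C = -0.408248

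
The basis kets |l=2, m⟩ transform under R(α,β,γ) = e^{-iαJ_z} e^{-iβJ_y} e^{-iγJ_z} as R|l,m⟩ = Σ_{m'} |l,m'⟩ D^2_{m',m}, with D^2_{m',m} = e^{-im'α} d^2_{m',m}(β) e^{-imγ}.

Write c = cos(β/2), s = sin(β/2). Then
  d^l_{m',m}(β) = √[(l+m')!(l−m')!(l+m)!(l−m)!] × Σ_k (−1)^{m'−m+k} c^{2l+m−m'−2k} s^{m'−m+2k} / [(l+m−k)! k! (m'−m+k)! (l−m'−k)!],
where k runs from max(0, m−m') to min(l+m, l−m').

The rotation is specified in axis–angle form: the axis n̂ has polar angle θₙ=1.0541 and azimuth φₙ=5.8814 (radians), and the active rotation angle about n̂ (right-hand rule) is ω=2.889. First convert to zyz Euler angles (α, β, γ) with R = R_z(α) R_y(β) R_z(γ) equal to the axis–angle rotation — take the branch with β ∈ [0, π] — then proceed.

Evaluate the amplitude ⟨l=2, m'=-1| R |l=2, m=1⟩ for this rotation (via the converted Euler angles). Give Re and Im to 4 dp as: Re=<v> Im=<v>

Axis–angle → zyz. n̂ = (sinθₙcosφₙ, sinθₙsinφₙ, cosθₙ) = (+0.800216, -0.340011, +0.494010), ω = 2.8890.
R = I cosω + sinω [n̂]ₓ + (1−cosω) n̂n̂ᵀ gives
  R = [+0.292105, -0.658992, +0.693112; -0.412071, -0.740721, -0.530594; +0.863060, -0.130622, -0.487919]
β = atan2(√(R₁₃²+R₂₃²), R₃₃) = 2.080501; α = atan2(R₂₃, R₁₃) mod 2π = 5.629822; γ = atan2(R₃₂, −R₃₁) mod 2π = 3.291800
D^2_{-1,1}(5.6298,2.0805,3.2918) = e^{-i·-1·5.6298}·d^2_{-1,1}(2.0805)·e^{-i·1·3.2918}. Compute d first:
Half-angle: c=0.506004, s=0.862531. N=√(1·6·6·1)=6.000000
The bounds max(0,m−m')=2 and min(l+m,l−m')=3 give 2 terms
  k=2: (−1)^0·6.0000/(2)·0.5060^2·0.8625^2 = +0.571451
  k=3: (−1)^1·6.0000/(6)·0.5060^0·0.8625^4 = -0.553476
d^2_{-1,1}(2.0805) = +0.571451 -0.553476 = +0.017975
D = (+0.794044-0.607860i)·(+0.017975)·(-0.988740+0.149643i) = -0.012477+0.012939i

Re=-0.0125 Im=0.0129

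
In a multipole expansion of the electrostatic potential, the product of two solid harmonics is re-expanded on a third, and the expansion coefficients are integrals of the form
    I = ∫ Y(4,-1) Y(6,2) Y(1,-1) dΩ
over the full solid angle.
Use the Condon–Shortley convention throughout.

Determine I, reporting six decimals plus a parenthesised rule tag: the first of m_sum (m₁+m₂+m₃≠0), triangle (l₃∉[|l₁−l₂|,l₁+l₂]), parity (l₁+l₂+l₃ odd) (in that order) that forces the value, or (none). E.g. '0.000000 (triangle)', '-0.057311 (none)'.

l₃=1 ∉ [2,10] — triangle fails ⇒ I = 0

0.000000 (triangle)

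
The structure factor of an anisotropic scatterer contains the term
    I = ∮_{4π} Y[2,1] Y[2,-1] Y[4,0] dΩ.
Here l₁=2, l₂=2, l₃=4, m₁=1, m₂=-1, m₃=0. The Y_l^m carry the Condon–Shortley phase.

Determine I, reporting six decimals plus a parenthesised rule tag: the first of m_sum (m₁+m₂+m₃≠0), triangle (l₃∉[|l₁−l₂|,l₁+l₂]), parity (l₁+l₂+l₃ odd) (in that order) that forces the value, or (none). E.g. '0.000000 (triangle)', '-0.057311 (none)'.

Rules hold: Σm=0, L=8 even, 0≤4≤4.
N = 5·5·9 = 225
Δ = 0!·4!·4!/9! = 1/630
Racah Σ t=0..0: t=0:+1/16 = 1/16
⇒ 3j(2 2 4; 0 0 0)² = 2/35, sgn +1
Racah Σ t=0..0: t=0:+1/36 = 1/36
⇒ 3j(2 2 4; 1 -1 0)² = 8/315, sgn +1
4πI² = N·(3j₀)²·(3jₘ)² = 16/49
I = +1·√(0.326531/4π) = 0.16119702
No selection rule forces the value: the integral is nonzero (none).

0.161197 (none)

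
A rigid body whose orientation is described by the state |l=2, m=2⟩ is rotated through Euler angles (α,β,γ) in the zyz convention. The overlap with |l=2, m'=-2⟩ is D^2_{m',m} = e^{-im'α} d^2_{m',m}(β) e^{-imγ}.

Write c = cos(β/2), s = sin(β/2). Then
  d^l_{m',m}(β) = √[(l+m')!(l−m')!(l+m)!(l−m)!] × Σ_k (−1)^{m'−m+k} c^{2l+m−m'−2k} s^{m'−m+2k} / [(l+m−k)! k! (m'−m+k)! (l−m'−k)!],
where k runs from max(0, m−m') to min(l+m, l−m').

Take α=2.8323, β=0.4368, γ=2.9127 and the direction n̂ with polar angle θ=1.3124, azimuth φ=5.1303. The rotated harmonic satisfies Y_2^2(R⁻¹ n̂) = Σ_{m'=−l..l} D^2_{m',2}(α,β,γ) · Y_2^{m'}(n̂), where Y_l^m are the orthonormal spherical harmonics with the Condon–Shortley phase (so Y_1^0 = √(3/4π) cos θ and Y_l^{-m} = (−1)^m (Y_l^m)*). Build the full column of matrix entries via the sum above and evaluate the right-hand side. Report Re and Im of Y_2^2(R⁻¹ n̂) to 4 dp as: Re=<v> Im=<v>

Need the full column D^2_{m',2} for m'=−2..2 at α=2.8323, β=0.4368, γ=2.9127.
cos(β/2)=0.976245, sin(β/2)=0.216668
d^2_{-2,2}: single k=4 term ⇒ +0.002204;  D = +0.002175-0.000353i
d^2_{-1,2}: single k=3 term ⇒ +0.019860;  D = -0.019641-0.002938i
d^2_{0,2}: single k=2 term ⇒ +0.109593;  D = +0.098309+0.048436i
d^2_{1,2}: single k=1 term ⇒ +0.403182;  D = -0.290268-0.279822i
d^2_{2,2}: single k=0 term ⇒ +0.908314;  D = +0.431019+0.799535i
Y_2^{m'}(θ=1.3124,φ=5.1303) and Σ D·Y over m':
  (+0.0022-0.0004i)·(-0.2421+0.2678i)  (-0.0196-0.0029i)·(+0.0775+0.1744i)  (+0.0983+0.0484i)·(-0.2536+0.0000i)  (-0.2903-0.2798i)·(-0.0775+0.1744i)  (+0.4310+0.7995i)·(-0.2421-0.2678i)
Y_2^2(R⁻¹ n̂) = +0.154719-0.353248i

Re=0.1547 Im=-0.3532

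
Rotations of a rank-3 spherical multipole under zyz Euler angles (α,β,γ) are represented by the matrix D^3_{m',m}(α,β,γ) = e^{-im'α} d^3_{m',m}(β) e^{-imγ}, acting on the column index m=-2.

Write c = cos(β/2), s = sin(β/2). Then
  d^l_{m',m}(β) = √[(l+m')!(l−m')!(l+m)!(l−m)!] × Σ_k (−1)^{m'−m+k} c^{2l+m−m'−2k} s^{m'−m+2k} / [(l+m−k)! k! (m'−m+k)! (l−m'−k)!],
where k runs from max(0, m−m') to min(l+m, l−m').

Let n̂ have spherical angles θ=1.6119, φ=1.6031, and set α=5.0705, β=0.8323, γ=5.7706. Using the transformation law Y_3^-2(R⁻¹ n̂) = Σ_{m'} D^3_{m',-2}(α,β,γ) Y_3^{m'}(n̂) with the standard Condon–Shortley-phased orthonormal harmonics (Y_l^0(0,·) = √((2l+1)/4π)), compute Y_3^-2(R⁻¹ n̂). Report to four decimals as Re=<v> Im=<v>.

Need the full column D^3_{m',-2} for m'=−3..3 at α=5.0705, β=0.8323, γ=5.7706.
cos(β/2)=0.914652, sin(β/2)=0.404242
d^3_{-3,-2}: single k=1 term ⇒ +0.633865;  D = -0.031150+0.633099i
d^3_{-2,-2}: k∈[0..1] ⇒ +0.585512 -0.571843 = +0.013669;  D = -0.013022+0.004156i
d^3_{-1,-2}: k∈[0..1] ⇒ -0.818316 +0.319685 = -0.498631;  D = +0.308492+0.391747i
d^3_{0,-2}: k∈[0..1] ⇒ +0.626422 -0.122360 = +0.504063;  D = +0.261585-0.430874i
d^3_{1,-2}: k∈[0..1] ⇒ -0.319685 +0.031222 = -0.288463;  D = -0.283406-0.053775i
d^3_{2,-2}: k∈[0..1] ⇒ +0.111699 -0.004364 = +0.107335;  D = +0.018222+0.105777i
d^3_{3,-2}: single k=0 term ⇒ -0.024185;  D = +0.020882-0.012199i
Y_3^{m'}(θ=1.6119,φ=1.6031) and Σ D·Y over m':
  (-0.0311+0.6331i)·(+0.0403+0.4142i)  (-0.0130+0.0042i)·(+0.0418-0.0027i)  (+0.3085+0.3917i)·(+0.0103+0.3200i)  (+0.2616-0.4309i)·(+0.0459+0.0000i)  (-0.2834-0.0538i)·(-0.0103+0.3200i)  (+0.0182+0.1058i)·(+0.0418+0.0027i)  (+0.0209-0.0122i)·(-0.0403+0.4142i)
Y_3^-2(R⁻¹ n̂) = -0.349373+0.019285i

Re=-0.3494 Im=0.0193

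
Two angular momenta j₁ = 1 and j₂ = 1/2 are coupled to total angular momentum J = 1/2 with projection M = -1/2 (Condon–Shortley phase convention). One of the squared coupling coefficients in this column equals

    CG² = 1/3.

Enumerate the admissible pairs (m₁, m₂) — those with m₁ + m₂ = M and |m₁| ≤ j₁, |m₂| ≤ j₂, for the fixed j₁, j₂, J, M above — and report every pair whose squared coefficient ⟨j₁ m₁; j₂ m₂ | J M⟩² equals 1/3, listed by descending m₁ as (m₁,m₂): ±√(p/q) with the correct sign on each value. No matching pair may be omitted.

(0,-1/2): +√(1/3)

Admissible pairs with m₁+m₂ = M = -1/2: (-1,1/2), (0,-1/2)
  (m₁,m₂)=(0,-1/2): CG² = 1/3, CG = +√(1/3)   ← matches the target
  (m₁,m₂)=(-1,1/2): CG² = 2/3, CG = −√(2/3)
Pairs with CG² = 1/3: (0,-1/2): +√(1/3)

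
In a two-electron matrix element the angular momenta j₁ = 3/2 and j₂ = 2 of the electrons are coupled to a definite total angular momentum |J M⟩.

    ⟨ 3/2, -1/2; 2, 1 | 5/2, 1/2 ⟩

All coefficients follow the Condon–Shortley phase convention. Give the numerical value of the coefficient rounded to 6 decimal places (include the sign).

−√(5/14) ≈ -0.597614

j₁+j₂−J=1  J+j₁−j₂=2  J−j₁+j₂=3  j₁+j₂+J+1=7
(j₁±m₁, j₂±m₂, J±M) = (1,2,3,1,3,2)
P² = 72/35
sum k=0..1:
  [0] +1/12 = 1/12
  [1] −1/2 = -1/2
S = -5/12
C² = P²·S² = 5/14 ; C = -0.597614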